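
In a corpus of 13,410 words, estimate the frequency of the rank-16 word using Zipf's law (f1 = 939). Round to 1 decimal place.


Zipf's law: f(r) = f(1) / r
f(1) = 939
f(16) = 939 / 16
= 58.7 occurrences


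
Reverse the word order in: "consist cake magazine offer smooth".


Original: "consist cake magazine offer smooth"
Words (1..n): consist | cake | magazine | offer | smooth
Reversed (n..1): smooth | offer | magazine | cake | consist
Result = "smooth offer magazine cake consist"


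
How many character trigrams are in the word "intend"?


Word: "intend" (length 6)
Number of 3-grams = length - 3 + 1 = 6 - 3 + 1
= 4


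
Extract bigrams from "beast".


Word: "beast" (length 5)
Number of bigrams = 5 - 2 + 1 = 4
  Position 0: "be"
  Position 1: "ea"
  Position 2: "as"
  Position 3: "st"
Bigrams = "be", "ea", "as", "st"


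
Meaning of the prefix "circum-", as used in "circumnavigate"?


Prefix: circum-
Example: circumnavigate (circum- + navigate)
Meaning = around


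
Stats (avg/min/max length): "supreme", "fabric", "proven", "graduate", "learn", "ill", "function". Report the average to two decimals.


Lengths: "supreme"=7, "fabric"=6, "proven"=6, "graduate"=8, "learn"=5, "ill"=3, "function"=8
Sum = 43, Count = 7
Average = 43/7 = 6.14
= avg=6.14, min=3, max=8


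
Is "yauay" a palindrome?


Word: "yauay"
Reversed: "yauay"
Forward == Backward? yauay == yauay
Palindrome = Yes


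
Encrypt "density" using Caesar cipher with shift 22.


Word: "density"
Shift: 22
Each letter → (letter + shift) mod 26:
  'd' (3) + 22 = 25 → 'z'
  'e' (4) + 22 = 0 → 'a'
  'n' (13) + 22 = 9 → 'j'
  's' (18) + 22 = 14 → 'o'
  'i' (8) + 22 = 4 → 'e'
  't' (19) + 22 = 15 → 'p'
  'y' (24) + 22 = 20 → 'u'
Result = "zajoepu"


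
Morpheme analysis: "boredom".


Word: "boredom"
Morphemes: bore / -dom
Each morpheme carries meaning
= 2 morphemes


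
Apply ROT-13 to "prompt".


Word: "prompt"
Shift: 13
Each letter → (letter + shift) mod 26:
  'p' (15) + 13 = 2 → 'c'
  'r' (17) + 13 = 4 → 'e'
  'o' (14) + 13 = 1 → 'b'
  'm' (12) + 13 = 25 → 'z'
  'p' (15) + 13 = 2 → 'c'
  't' (19) + 13 = 6 → 'g'
Result = "cebzcg"


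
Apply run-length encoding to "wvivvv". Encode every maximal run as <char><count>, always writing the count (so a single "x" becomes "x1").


String: "wvivvv"
Scanning for consecutive runs:
  'w' x 1
  'v' x 1
  'i' x 1
  'v' x 3
RLE = "w1v1i1v3"


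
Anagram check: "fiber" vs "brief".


Word 1: "fiber" → sorted: befir
Word 2: "brief" → sorted: befir
Same letters? befir == befir
Anagram = Yes


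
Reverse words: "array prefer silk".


Original: "array prefer silk"
Words (1..n): array | prefer | silk
Reversed (n..1): silk | prefer | array
Result = "silk prefer array"


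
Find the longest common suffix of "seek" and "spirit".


Word 1: "seek"
Word 2: "spirit"
Comparing from end:
  Pos -1: 'k' != 't' (stop)
LCS = "" (length 0)


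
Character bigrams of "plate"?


Word: "plate" (length 5)
Number of bigrams = 5 - 2 + 1 = 4
  Position 0: "pl"
  Position 1: "la"
  Position 2: "at"
  Position 3: "te"
Bigrams = "pl", "la", "at", "te"


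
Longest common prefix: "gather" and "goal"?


Word 1: "gather"
Word 2: "goal"
Comparing from start:
  Pos 0: 'g' == 'g'
  Pos 1: 'a' != 'o' (stop)
LCP = "g" (length 1)


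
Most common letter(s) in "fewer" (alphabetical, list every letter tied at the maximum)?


Word: "fewer"
Letter counts:
  'e': 2
  'f': 1
  'r': 1
  'w': 1
Maximum count = 2
Most frequent = 'e' (2 times each)


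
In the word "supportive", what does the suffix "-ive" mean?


Suffix: -ive
Example: supportive = support + -ive
Meaning = tending to


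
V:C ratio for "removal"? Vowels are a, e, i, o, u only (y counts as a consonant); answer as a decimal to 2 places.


Word: "removal"
Vowels (a,e,i,o,u): 3
Consonants: 4
Ratio = 3/4
= 0.75


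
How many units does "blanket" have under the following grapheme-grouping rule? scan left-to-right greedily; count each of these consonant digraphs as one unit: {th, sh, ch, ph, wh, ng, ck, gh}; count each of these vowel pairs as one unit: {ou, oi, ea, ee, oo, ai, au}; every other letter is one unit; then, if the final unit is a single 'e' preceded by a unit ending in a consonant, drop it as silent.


Word: "blanket" (7 letters)
Left-to-right scan:
  [1] 'b' (letter)
  [2] 'l' (letter)
  [3] 'a' (letter)
  [4] 'n' (letter)
  [5] 'k' (letter)
  [6] 'e' (letter)
  [7] 't' (letter)
Units from scan: 7
Sound units = 7 units


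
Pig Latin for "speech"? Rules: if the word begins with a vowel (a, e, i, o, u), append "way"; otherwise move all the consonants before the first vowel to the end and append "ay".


Word: "speech"
Starts with consonant(s) → move to end, add 'ay'
Consonant cluster: "sp"
Pig Latin = "eechspay"


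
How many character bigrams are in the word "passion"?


Word: "passion" (length 7)
Number of 2-grams = length - 2 + 1 = 7 - 2 + 1
= 6


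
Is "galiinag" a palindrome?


Word: "galiinag"
Reversed: "ganiilag"
Forward == Backward? galiinag != ganiilag
Palindrome = No


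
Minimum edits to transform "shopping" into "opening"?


Word 1: "shopping" (length 8)
Word 2: "opening" (length 7)
One optimal edit sequence (insert/delete/substitute each cost 1):
  1. delete 's'  (+1)
  2. delete 'h'  (+1)
  3. keep 'o'
  4. keep 'p'
  5. insert 'e'  (+1)
  6. substitute 'p' -> 'n'  (+1)
  7. keep 'i'
  8. keep 'n'
  9. keep 'g'
Total edit operations: 4
Edit distance = 4


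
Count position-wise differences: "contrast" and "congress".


Comparing character by character (same length = 8):
  Pos 0: 'c' vs 'c' =
  Pos 1: 'o' vs 'o' =
  Pos 2: 'n' vs 'n' =
  Pos 3: 't' vs 'g' !=
  Pos 4: 'r' vs 'r' =
  Pos 5: 'a' vs 'e' !=
  Pos 6: 's' vs 's' =
  Pos 7: 't' vs 's' !=
Hamming distance = 3


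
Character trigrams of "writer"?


Word: "writer" (length 6)
Number of trigrams = 6 - 3 + 1 = 4
  Position 0: "wri"
  Position 1: "rit"
  Position 2: "ite"
  Position 3: "ter"
Trigrams = "wri", "rit", "ite", "ter"


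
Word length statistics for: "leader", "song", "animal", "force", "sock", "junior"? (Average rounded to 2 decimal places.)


Lengths: "leader"=6, "song"=4, "animal"=6, "force"=5, "sock"=4, "junior"=6
Sum = 31, Count = 6
Average = 31/6 = 5.17
= avg=5.17, min=4, max=6


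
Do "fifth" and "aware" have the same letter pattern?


Pattern of "fifth": [0, 1, 0, 2, 3]
Pattern of "aware": [0, 1, 0, 2, 3]
Patterns match
Same pattern = Yes


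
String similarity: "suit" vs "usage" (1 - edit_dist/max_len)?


Word 1: "suit" (length 4)
Word 2: "usage" (length 5)
One optimal edit sequence:
  1. insert 'u'  (+1)
  2. keep 's'
  3. substitute 'u' -> 'a'  (+1)
  4. substitute 'i' -> 'g'  (+1)
  5. substitute 't' -> 'e'  (+1)
Edit distance = 4
Max length = max(4, 5) = 5
Similarity = 1 - 4/5
= 0.2000


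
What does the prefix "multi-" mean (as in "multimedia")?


Prefix: multi-
As in: multimedia -> multi- + media
Meaning = many


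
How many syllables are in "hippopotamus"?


Word: "hippopotamus"
Syllable breakdown: hip · po · pot · a · mus
Counting: 5 parts
= 5 syllables


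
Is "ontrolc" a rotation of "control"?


Word: "control", Candidate: "ontrolc"
Method: check if candidate is substring of word+word
"controlcontrol" contains "ontrolc"? Yes
Is rotation = Yes


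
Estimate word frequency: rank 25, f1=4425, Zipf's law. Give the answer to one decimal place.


Zipf's law: f(r) = f(1) / r
f(1) = 4425
f(25) = 4425 / 25
= 177.0 occurrences


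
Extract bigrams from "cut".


Word: "cut" (length 3)
Number of bigrams = 3 - 2 + 1 = 2
  Position 0: "cu"
  Position 1: "ut"
Bigrams = "cu", "ut"


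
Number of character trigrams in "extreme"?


Word: "extreme" (length 7)
Number of 3-grams = length - 3 + 1 = 7 - 3 + 1
= 5


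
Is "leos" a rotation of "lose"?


Word: "lose", Candidate: "leos"
Method: check if candidate is substring of word+word
"loselose" contains "leos"? No
Is rotation = No


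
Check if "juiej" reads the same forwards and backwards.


Word: "juiej"
Reversed: "jeiuj"
Forward == Backward? juiej != jeiuj
Palindrome = No


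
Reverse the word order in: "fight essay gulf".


Original: "fight essay gulf"
Words (1..n): fight | essay | gulf
Reversed (n..1): gulf | essay | fight
Result = "gulf essay fight"


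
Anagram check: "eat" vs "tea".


Word 1: "eat" → sorted: aet
Word 2: "tea" → sorted: aet
Same letters? aet == aet
Anagram = Yes


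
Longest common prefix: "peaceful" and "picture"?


Word 1: "peaceful"
Word 2: "picture"
Comparing from start:
  Pos 0: 'p' == 'p'
  Pos 1: 'e' != 'i' (stop)
LCP = "p" (length 1)


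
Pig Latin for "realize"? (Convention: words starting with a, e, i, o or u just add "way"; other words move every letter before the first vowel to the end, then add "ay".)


Word: "realize"
Starts with consonant(s) → move to end, add 'ay'
Consonant cluster: "r"
Pig Latin = "ealizeray"


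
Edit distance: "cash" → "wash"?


Word 1: "cash" (length 4)
Word 2: "wash" (length 4)
One optimal edit sequence (insert/delete/substitute each cost 1):
  1. substitute 'c' -> 'w'  (+1)
  2. keep 'a'
  3. keep 's'
  4. keep 'h'
Total edit operations: 1
Edit distance = 1


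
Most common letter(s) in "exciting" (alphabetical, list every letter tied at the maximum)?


Word: "exciting"
Letter counts:
  'c': 1
  'e': 1
  'g': 1
  'i': 2
  'n': 1
  't': 1
  'x': 1
Maximum count = 2
Most frequent = 'i' (2 times each)


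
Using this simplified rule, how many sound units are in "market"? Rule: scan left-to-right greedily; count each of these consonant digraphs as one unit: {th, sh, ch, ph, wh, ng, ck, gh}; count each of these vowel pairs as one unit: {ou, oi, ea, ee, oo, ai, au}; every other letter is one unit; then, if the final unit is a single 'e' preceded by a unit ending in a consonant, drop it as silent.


Word: "market" (6 letters)
Left-to-right scan:
  (1) 'm' (letter)
  (2) 'a' (letter)
  (3) 'r' (letter)
  (4) 'k' (letter)
  (5) 'e' (letter)
  (6) 't' (letter)
Units from scan: 6
Sound units = 6 units


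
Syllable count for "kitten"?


Word: "kitten"
Syllable breakdown: kit-ten
Counting: 2 parts
= 2 syllables


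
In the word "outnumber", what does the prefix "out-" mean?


Prefix: out-
Example: outnumber (out- + number)
Meaning = surpass


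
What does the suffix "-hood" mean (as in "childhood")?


Suffix: -hood
Example: childhood = child + -hood
Meaning = state / condition


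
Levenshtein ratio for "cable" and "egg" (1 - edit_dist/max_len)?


Word 1: "cable" (length 5)
Word 2: "egg" (length 3)
One optimal edit sequence:
  1. delete 'c'  (+1)
  2. delete 'a'  (+1)
  3. substitute 'b' -> 'e'  (+1)
  4. substitute 'l' -> 'g'  (+1)
  5. substitute 'e' -> 'g'  (+1)
Edit distance = 5
Max length = max(5, 3) = 5
Similarity = 1 - 5/5
= 0.0000


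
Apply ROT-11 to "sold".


Word: "sold"
Shift: 11
Each letter → (letter + shift) mod 26:
  's' (18) + 11 = 3 → 'd'
  'o' (14) + 11 = 25 → 'z'
  'l' (11) + 11 = 22 → 'w'
  'd' (3) + 11 = 14 → 'o'
Result = "dzwo"


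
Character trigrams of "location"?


Word: "location" (length 8)
Number of trigrams = 8 - 3 + 1 = 6
  Position 0: "loc"
  Position 1: "oca"
  Position 2: "cat"
  Position 3: "ati"
  Position 4: "tio"
  Position 5: "ion"
Trigrams = "loc", "oca", "cat", "ati", "tio", "ion"


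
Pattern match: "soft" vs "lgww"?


Pattern of "soft": [0, 1, 2, 3]
Pattern of "lgww": [0, 1, 2, 2]
Patterns do not match
Same pattern = No


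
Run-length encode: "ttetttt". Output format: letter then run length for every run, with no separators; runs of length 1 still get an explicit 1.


String: "ttetttt"
Scanning for consecutive runs:
  't' x 2
  'e' x 1
  't' x 4
RLE = "t2e1t4"


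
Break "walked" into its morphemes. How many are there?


Word: "walked"
Morphemes: walk + -ed
Each morpheme carries meaning
= 2 morphemes


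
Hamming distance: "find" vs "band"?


Comparing character by character (same length = 4):
  Pos 0: 'f' vs 'b' !=
  Pos 1: 'i' vs 'a' !=
  Pos 2: 'n' vs 'n' =
  Pos 3: 'd' vs 'd' =
Hamming distance = 2


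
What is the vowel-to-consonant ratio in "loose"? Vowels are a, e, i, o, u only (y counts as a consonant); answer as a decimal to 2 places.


Word: "loose"
Vowels (a,e,i,o,u): 3
Consonants: 2
Ratio = 3/2
= 1.50


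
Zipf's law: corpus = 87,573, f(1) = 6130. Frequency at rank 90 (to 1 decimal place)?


Zipf's law: f(r) = f(1) / r
f(1) = 6130
f(90) = 6130 / 90
= 68.1 occurrences


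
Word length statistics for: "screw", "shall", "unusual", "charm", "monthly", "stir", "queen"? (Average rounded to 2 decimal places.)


Lengths: "screw"=5, "shall"=5, "unusual"=7, "charm"=5, "monthly"=7, "stir"=4, "queen"=5
Sum = 38, Count = 7
Average = 38/7 = 5.43
= avg=5.43, min=4, max=7


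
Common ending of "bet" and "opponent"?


Word 1: "bet"
Word 2: "opponent"
Comparing from end:
  Pos -1: 't' == 't'
  Pos -2: 'e' != 'n' (stop)
LCS = "t" (length 1)


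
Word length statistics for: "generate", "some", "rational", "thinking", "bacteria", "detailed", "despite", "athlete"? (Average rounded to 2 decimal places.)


Lengths: "generate"=8, "some"=4, "rational"=8, "thinking"=8, "bacteria"=8, "detailed"=8, "despite"=7, "athlete"=7
Sum = 58, Count = 8
Average = 58/8 = 7.25
= avg=7.25, min=4, max=8


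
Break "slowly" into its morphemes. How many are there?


Word: "slowly"
Morphemes: slow + -ly
Each morpheme carries meaning
= 2 morphemes


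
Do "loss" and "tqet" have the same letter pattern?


Pattern of "loss": [0, 1, 2, 2]
Pattern of "tqet": [0, 1, 2, 0]
Patterns do not match
Same pattern = No


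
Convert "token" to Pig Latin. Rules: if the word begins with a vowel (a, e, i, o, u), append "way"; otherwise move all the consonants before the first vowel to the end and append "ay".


Word: "token"
Starts with consonant(s) → move to end, add 'ay'
Consonant cluster: "t"
Pig Latin = "okentay"


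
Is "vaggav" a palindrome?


Word: "vaggav"
Reversed: "vaggav"
Forward == Backward? vaggav == vaggav
Palindrome = Yes


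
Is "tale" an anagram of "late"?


Word 1: "late" → sorted: aelt
Word 2: "tale" → sorted: aelt
Same letters? aelt == aelt
Anagram = Yes


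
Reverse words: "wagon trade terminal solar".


Original: "wagon trade terminal solar"
Words (1..n): wagon | trade | terminal | solar
Reversed (n..1): solar | terminal | trade | wagon
Result = "solar terminal trade wagon"


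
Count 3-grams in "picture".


Word: "picture" (length 7)
Number of 3-grams = length - 3 + 1 = 7 - 3 + 1
= 5


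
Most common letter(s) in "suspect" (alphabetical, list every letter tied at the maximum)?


Word: "suspect"
Letter counts:
  'c': 1
  'e': 1
  'p': 1
  's': 2
  't': 1
  'u': 1
Maximum count = 2
Most frequent = 's' (2 times each)


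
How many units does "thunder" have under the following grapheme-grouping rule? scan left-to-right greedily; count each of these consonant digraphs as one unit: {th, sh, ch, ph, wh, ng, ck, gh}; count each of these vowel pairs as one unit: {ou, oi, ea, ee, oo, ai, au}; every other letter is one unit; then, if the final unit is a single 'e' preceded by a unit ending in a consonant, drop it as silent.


Word: "thunder" (7 letters)
Left-to-right scan:
  1. 'th' (digraph)
  2. 'u' (letter)
  3. 'n' (letter)
  4. 'd' (letter)
  5. 'e' (letter)
  6. 'r' (letter)
Units from scan: 6
Sound units = 6 units


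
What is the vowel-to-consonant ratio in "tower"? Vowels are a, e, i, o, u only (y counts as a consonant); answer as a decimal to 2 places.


Word: "tower"
Vowels (a,e,i,o,u): 2
Consonants: 3
Ratio = 2/3
= 0.67


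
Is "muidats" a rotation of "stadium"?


Word: "stadium", Candidate: "muidats"
Method: check if candidate is substring of word+word
"stadiumstadium" contains "muidats"? No
Is rotation = No


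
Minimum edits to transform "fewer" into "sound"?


Word 1: "fewer" (length 5)
Word 2: "sound" (length 5)
One optimal edit sequence (insert/delete/substitute each cost 1):
  1. substitute 'f' -> 's'  (+1)
  2. substitute 'e' -> 'o'  (+1)
  3. substitute 'w' -> 'u'  (+1)
  4. substitute 'e' -> 'n'  (+1)
  5. substitute 'r' -> 'd'  (+1)
Total edit operations: 5
Edit distance = 5


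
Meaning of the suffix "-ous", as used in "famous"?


Suffix: -ous
As in: famous -> fame + -ous, with a spelling change
Meaning = having quality of


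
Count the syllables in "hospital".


Word: "hospital"
Syllable breakdown: hos-pi-tal
Counting: 3 parts
= 3 syllables


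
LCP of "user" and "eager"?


Word 1: "user"
Word 2: "eager"
Comparing from start:
  Pos 0: 'u' != 'e' (stop)
LCP = "" (length 0)


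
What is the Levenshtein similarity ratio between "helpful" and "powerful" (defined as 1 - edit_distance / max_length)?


Word 1: "helpful" (length 7)
Word 2: "powerful" (length 8)
One optimal edit sequence:
  1. insert 'p'  (+1)
  2. substitute 'h' -> 'o'  (+1)
  3. substitute 'e' -> 'w'  (+1)
  4. substitute 'l' -> 'e'  (+1)
  5. substitute 'p' -> 'r'  (+1)
  6. keep 'f'
  7. keep 'u'
  8. keep 'l'
Edit distance = 5
Max length = max(7, 8) = 8
Similarity = 1 - 5/8
= 0.3750


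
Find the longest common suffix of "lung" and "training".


Word 1: "lung"
Word 2: "training"
Comparing from end:
  Pos -1: 'g' == 'g'
  Pos -2: 'n' == 'n'
  Pos -3: 'u' != 'i' (stop)
LCS = "ng" (length 2)


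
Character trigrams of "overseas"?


Word: "overseas" (length 8)
Number of trigrams = 8 - 3 + 1 = 6
  Position 0: "ove"
  Position 1: "ver"
  Position 2: "ers"
  Position 3: "rse"
  Position 4: "sea"
  Position 5: "eas"
Trigrams = "ove", "ver", "ers", "rse", "sea", "eas"


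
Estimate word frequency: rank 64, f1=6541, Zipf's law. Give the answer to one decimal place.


Zipf's law: f(r) = f(1) / r
f(1) = 6541
f(64) = 6541 / 64
= 102.2 occurrences


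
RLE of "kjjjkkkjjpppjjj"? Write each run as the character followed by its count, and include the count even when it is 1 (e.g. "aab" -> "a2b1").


String: "kjjjkkkjjpppjjj"
Scanning for consecutive runs:
  'k' x 1
  'j' x 3
  'k' x 3
  'j' x 2
  'p' x 3
  'j' x 3
RLE = "k1j3k3j2p3j3"


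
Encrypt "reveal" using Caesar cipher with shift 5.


Word: "reveal"
Shift: 5
Each letter → (letter + shift) mod 26:
  'r' (17) + 5 = 22 → 'w'
  'e' (4) + 5 = 9 → 'j'
  'v' (21) + 5 = 0 → 'a'
  'e' (4) + 5 = 9 → 'j'
  'a' (0) + 5 = 5 → 'f'
  'l' (11) + 5 = 16 → 'q'
Result = "wjajfq"


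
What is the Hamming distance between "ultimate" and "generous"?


Comparing character by character (same length = 8):
  Pos 0: 'u' vs 'g' !=
  Pos 1: 'l' vs 'e' !=
  Pos 2: 't' vs 'n' !=
  Pos 3: 'i' vs 'e' !=
  Pos 4: 'm' vs 'r' !=
  Pos 5: 'a' vs 'o' !=
  Pos 6: 't' vs 'u' !=
  Pos 7: 'e' vs 's' !=
Hamming distance = 8


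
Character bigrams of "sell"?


Word: "sell" (length 4)
Number of bigrams = 4 - 2 + 1 = 3
  Position 0: "se"
  Position 1: "el"
  Position 2: "ll"
Bigrams = "se", "el", "ll"


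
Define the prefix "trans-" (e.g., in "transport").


Prefix: trans-
As in: transport -> trans- + port
Meaning = across


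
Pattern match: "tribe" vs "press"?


Pattern of "tribe": [0, 1, 2, 3, 4]
Pattern of "press": [0, 1, 2, 3, 3]
Patterns do not match
Same pattern = No


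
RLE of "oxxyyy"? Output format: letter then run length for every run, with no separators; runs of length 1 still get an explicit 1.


String: "oxxyyy"
Scanning for consecutive runs:
  'o' x 1
  'x' x 2
  'y' x 3
RLE = "o1x2y3"


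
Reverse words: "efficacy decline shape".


Original: "efficacy decline shape"
Words (1..n): efficacy | decline | shape
Reversed (n..1): shape | decline | efficacy
Result = "shape decline efficacy"


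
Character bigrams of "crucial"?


Word: "crucial" (length 7)
Number of bigrams = 7 - 2 + 1 = 6
  Position 0: "cr"
  Position 1: "ru"
  Position 2: "uc"
  Position 3: "ci"
  Position 4: "ia"
  Position 5: "al"
Bigrams = "cr", "ru", "uc", "ci", "ia", "al"


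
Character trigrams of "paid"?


Word: "paid" (length 4)
Number of trigrams = 4 - 3 + 1 = 2
  Position 0: "pai"
  Position 1: "aid"
Trigrams = "pai", "aid"


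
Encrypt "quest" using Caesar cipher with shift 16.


Word: "quest"
Shift: 16
Each letter → (letter + shift) mod 26:
  'q' (16) + 16 = 6 → 'g'
  'u' (20) + 16 = 10 → 'k'
  'e' (4) + 16 = 20 → 'u'
  's' (18) + 16 = 8 → 'i'
  't' (19) + 16 = 9 → 'j'
Result = "gkuij"


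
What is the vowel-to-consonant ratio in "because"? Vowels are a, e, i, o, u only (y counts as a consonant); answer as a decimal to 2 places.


Word: "because"
Vowels (a,e,i,o,u): 4
Consonants: 3
Ratio = 4/3
= 1.33


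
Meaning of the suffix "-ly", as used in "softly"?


Suffix: -ly
Example: softly (soft + -ly)
Meaning = in a manner


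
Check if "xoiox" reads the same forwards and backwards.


Word: "xoiox"
Reversed: "xoiox"
Forward == Backward? xoiox == xoiox
Palindrome = Yes


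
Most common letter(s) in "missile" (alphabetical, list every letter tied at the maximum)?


Word: "missile"
Letter counts:
  'e': 1
  'i': 2
  'l': 1
  'm': 1
  's': 2
Maximum count = 2
Most frequent = 'i', 's' (2 times each)


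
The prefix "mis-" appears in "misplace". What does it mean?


Prefix: mis-
As in: misplace -> mis- + place
Meaning = wrongly


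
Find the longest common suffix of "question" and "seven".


Word 1: "question"
Word 2: "seven"
Comparing from end:
  Pos -1: 'n' == 'n'
  Pos -2: 'o' != 'e' (stop)
LCS = "n" (length 1)


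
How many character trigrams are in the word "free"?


Word: "free" (length 4)
Number of 3-grams = length - 3 + 1 = 4 - 3 + 1
= 2


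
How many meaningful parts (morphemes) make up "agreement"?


Word: "agreement"
Morphemes: agree / -ment
Each morpheme carries meaning
= 2 morphemes


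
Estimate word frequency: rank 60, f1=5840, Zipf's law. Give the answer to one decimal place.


Zipf's law: f(r) = f(1) / r
f(1) = 5840
f(60) = 5840 / 60
= 97.3 occurrences


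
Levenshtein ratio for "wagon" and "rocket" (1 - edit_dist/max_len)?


Word 1: "wagon" (length 5)
Word 2: "rocket" (length 6)
One optimal edit sequence:
  1. insert 'r'  (+1)
  2. substitute 'w' -> 'o'  (+1)
  3. substitute 'a' -> 'c'  (+1)
  4. substitute 'g' -> 'k'  (+1)
  5. substitute 'o' -> 'e'  (+1)
  6. substitute 'n' -> 't'  (+1)
Edit distance = 6
Max length = max(5, 6) = 6
Similarity = 1 - 6/6
= 0.0000


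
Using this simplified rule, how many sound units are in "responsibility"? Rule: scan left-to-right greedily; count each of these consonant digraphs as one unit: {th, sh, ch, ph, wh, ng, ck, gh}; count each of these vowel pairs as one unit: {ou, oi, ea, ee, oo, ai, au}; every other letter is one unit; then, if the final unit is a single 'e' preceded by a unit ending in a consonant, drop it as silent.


Word: "responsibility" (14 letters)
Left-to-right scan:
  1. 'r' (letter)
  2. 'e' (letter)
  3. 's' (letter)
  4. 'p' (letter)
  5. 'o' (letter)
  6. 'n' (letter)
  7. 's' (letter)
  8. 'i' (letter)
  9. 'b' (letter)
  10. 'i' (letter)
  11. 'l' (letter)
  12. 'i' (letter)
  13. 't' (letter)
  14. 'y' (letter)
Units from scan: 14
Sound units = 14 units


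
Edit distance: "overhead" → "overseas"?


Word 1: "overhead" (length 8)
Word 2: "overseas" (length 8)
One optimal edit sequence (insert/delete/substitute each cost 1):
  1. keep 'o'
  2. keep 'v'
  3. keep 'e'
  4. keep 'r'
  5. substitute 'h' -> 's'  (+1)
  6. keep 'e'
  7. keep 'a'
  8. substitute 'd' -> 's'  (+1)
Total edit operations: 2
Edit distance = 2


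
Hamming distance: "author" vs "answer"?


Comparing character by character (same length = 6):
  Pos 0: 'a' vs 'a' =
  Pos 1: 'u' vs 'n' !=
  Pos 2: 't' vs 's' !=
  Pos 3: 'h' vs 'w' !=
  Pos 4: 'o' vs 'e' !=
  Pos 5: 'r' vs 'r' =
Hamming distance = 4


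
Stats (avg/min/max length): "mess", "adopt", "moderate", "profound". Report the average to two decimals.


Lengths: "mess"=4, "adopt"=5, "moderate"=8, "profound"=8
Sum = 25, Count = 4
Average = 25/4 = 6.25
= avg=6.25, min=4, max=8


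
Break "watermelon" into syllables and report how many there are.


Word: "watermelon"
Syllable breakdown: wa · ter · mel · on
Counting: 4 parts
= 4 syllables


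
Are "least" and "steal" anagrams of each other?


Word 1: "least" → sorted: aelst
Word 2: "steal" → sorted: aelst
Same letters? aelst == aelst
Anagram = Yes


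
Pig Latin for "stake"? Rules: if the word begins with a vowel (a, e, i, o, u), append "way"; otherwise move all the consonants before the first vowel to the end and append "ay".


Word: "stake"
Starts with consonant(s) → move to end, add 'ay'
Consonant cluster: "st"
Pig Latin = "akestay"


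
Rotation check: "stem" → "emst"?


Word: "stem", Candidate: "emst"
Method: check if candidate is substring of word+word
"stemstem" contains "emst"? Yes
Is rotation = Yes


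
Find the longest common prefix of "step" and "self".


Word 1: "step"
Word 2: "self"
Comparing from start:
  Pos 0: 's' == 's'
  Pos 1: 't' != 'e' (stop)
LCP = "s" (length 1)


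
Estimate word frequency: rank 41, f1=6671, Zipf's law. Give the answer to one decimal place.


Zipf's law: f(r) = f(1) / r
f(1) = 6671
f(41) = 6671 / 41
= 162.7 occurrences


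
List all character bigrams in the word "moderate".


Word: "moderate" (length 8)
Number of bigrams = 8 - 2 + 1 = 7
  Position 0: "mo"
  Position 1: "od"
  Position 2: "de"
  Position 3: "er"
  Position 4: "ra"
  Position 5: "at"
  Position 6: "te"
Bigrams = "mo", "od", "de", "er", "ra", "at", "te"


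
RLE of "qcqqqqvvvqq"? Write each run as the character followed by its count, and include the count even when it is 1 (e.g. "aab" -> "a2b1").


String: "qcqqqqvvvqq"
Scanning for consecutive runs:
  'q' x 1
  'c' x 1
  'q' x 4
  'v' x 3
  'q' x 2
RLE = "q1c1q4v3q2"


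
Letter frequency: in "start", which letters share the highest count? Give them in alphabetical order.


Word: "start"
Letter counts:
  'a': 1
  'r': 1
  's': 1
  't': 2
Maximum count = 2
Most frequent = 't' (2 times each)


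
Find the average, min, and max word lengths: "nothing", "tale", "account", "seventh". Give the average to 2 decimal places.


Lengths: "nothing"=7, "tale"=4, "account"=7, "seventh"=7
Sum = 25, Count = 4
Average = 25/4 = 6.25
= avg=6.25, min=4, max=7


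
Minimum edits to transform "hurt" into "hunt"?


Word 1: "hurt" (length 4)
Word 2: "hunt" (length 4)
One optimal edit sequence (insert/delete/substitute each cost 1):
  1. keep 'h'
  2. keep 'u'
  3. substitute 'r' -> 'n'  (+1)
  4. keep 't'
Total edit operations: 1
Edit distance = 1


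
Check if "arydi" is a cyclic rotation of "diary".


Word: "diary", Candidate: "arydi"
Method: check if candidate is substring of word+word
"diarydiary" contains "arydi"? Yes
Is rotation = Yes


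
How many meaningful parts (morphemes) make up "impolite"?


Word: "impolite"
Morphemes: im- / polite
Each morpheme carries meaning
= 2 morphemes


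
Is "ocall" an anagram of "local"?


Word 1: "local" → sorted: acllo
Word 2: "ocall" → sorted: acllo
Same letters? acllo == acllo
Anagram = Yes


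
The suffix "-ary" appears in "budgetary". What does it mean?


Suffix: -ary
As in: budgetary -> budget + -ary
Meaning = relating to


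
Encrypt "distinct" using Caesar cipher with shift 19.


Word: "distinct"
Shift: 19
Each letter → (letter + shift) mod 26:
  'd' (3) + 19 = 22 → 'w'
  'i' (8) + 19 = 1 → 'b'
  's' (18) + 19 = 11 → 'l'
  't' (19) + 19 = 12 → 'm'
  'i' (8) + 19 = 1 → 'b'
  'n' (13) + 19 = 6 → 'g'
  'c' (2) + 19 = 21 → 'v'
  't' (19) + 19 = 12 → 'm'
Result = "wblmbgvm"


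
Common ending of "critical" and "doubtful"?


Word 1: "critical"
Word 2: "doubtful"
Comparing from end:
  Pos -1: 'l' == 'l'
  Pos -2: 'a' != 'u' (stop)
LCS = "l" (length 1)


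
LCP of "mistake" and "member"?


Word 1: "mistake"
Word 2: "member"
Comparing from start:
  Pos 0: 'm' == 'm'
  Pos 1: 'i' != 'e' (stop)
LCP = "m" (length 1)


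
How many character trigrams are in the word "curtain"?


Word: "curtain" (length 7)
Number of 3-grams = length - 3 + 1 = 7 - 3 + 1
= 5


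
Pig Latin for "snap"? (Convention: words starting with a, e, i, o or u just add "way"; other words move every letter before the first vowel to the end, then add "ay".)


Word: "snap"
Starts with consonant(s) → move to end, add 'ay'
Consonant cluster: "sn"
Pig Latin = "apsnay"


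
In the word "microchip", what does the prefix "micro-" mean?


Prefix: micro-
As in: microchip -> micro- + chip
Meaning = small


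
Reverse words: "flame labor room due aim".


Original: "flame labor room due aim"
Words (1..n): flame | labor | room | due | aim
Reversed (n..1): aim | due | room | labor | flame
Result = "aim due room labor flame"


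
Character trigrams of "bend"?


Word: "bend" (length 4)
Number of trigrams = 4 - 3 + 1 = 2
  Position 0: "ben"
  Position 1: "end"
Trigrams = "ben", "end"


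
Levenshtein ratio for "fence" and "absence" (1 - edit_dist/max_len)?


Word 1: "fence" (length 5)
Word 2: "absence" (length 7)
One optimal edit sequence:
  1. insert 'a'  (+1)
  2. insert 'b'  (+1)
  3. substitute 'f' -> 's'  (+1)
  4. keep 'e'
  5. keep 'n'
  6. keep 'c'
  7. keep 'e'
Edit distance = 3
Max length = max(5, 7) = 7
Similarity = 1 - 3/7
= 0.5714


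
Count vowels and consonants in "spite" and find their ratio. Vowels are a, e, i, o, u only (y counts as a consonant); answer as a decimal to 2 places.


Word: "spite"
Vowels (a,e,i,o,u): 2
Consonants: 3
Ratio = 2/3
= 0.67


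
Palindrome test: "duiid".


Word: "duiid"
Reversed: "diiud"
Forward == Backward? duiid != diiud
Palindrome = No


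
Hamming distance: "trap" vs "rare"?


Comparing character by character (same length = 4):
  Pos 0: 't' vs 'r' !=
  Pos 1: 'r' vs 'a' !=
  Pos 2: 'a' vs 'r' !=
  Pos 3: 'p' vs 'e' !=
Hamming distance = 4


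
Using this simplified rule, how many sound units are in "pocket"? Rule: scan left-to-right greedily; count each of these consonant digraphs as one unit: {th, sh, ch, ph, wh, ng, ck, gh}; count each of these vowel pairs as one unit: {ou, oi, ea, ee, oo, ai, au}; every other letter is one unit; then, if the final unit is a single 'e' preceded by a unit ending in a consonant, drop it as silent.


Word: "pocket" (6 letters)
Left-to-right scan:
  (1) 'p' (letter)
  (2) 'o' (letter)
  (3) 'ck' (digraph)
  (4) 'e' (letter)
  (5) 't' (letter)
Units from scan: 5
Sound units = 5 units


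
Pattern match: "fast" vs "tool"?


Pattern of "fast": [0, 1, 2, 3]
Pattern of "tool": [0, 1, 1, 2]
Patterns do not match
Same pattern = No


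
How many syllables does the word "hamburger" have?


Word: "hamburger"
Syllable breakdown: ham-bur-ger
Counting: 3 parts
= 3 syllables


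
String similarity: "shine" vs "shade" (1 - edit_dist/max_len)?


Word 1: "shine" (length 5)
Word 2: "shade" (length 5)
One optimal edit sequence:
  1. keep 's'
  2. keep 'h'
  3. substitute 'i' -> 'a'  (+1)
  4. substitute 'n' -> 'd'  (+1)
  5. keep 'e'
Edit distance = 2
Max length = max(5, 5) = 5
Similarity = 1 - 2/5
= 0.6000


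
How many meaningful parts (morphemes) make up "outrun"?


Word: "outrun"
Morphemes: out- | run
Each morpheme carries meaning
= 2 morphemes


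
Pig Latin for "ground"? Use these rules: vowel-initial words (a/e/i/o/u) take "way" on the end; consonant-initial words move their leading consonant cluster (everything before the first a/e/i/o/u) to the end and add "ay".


Word: "ground"
Starts with consonant(s) → move to end, add 'ay'
Consonant cluster: "gr"
Pig Latin = "oundgray"


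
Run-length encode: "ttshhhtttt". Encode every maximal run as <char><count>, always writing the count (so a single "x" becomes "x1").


String: "ttshhhtttt"
Scanning for consecutive runs:
  't' x 2
  's' x 1
  'h' x 3
  't' x 4
RLE = "t2s1h3t4"


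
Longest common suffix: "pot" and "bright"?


Word 1: "pot"
Word 2: "bright"
Comparing from end:
  Pos -1: 't' == 't'
  Pos -2: 'o' != 'h' (stop)
LCS = "t" (length 1)


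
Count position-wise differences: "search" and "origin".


Comparing character by character (same length = 6):
  Pos 0: 's' vs 'o' !=
  Pos 1: 'e' vs 'r' !=
  Pos 2: 'a' vs 'i' !=
  Pos 3: 'r' vs 'g' !=
  Pos 4: 'c' vs 'i' !=
  Pos 5: 'h' vs 'n' !=
Hamming distance = 6


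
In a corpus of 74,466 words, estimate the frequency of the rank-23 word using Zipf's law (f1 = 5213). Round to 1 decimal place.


Zipf's law: f(r) = f(1) / r
f(1) = 5213
f(23) = 5213 / 23
= 226.7 occurrences


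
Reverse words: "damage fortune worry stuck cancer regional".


Original: "damage fortune worry stuck cancer regional"
Words (1..n): damage | fortune | worry | stuck | cancer | regional
Reversed (n..1): regional | cancer | stuck | worry | fortune | damage
Result = "regional cancer stuck worry fortune damage"


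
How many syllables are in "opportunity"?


Word: "opportunity"
Syllable breakdown: op-por-tu-ni-ty
Counting: 5 parts
= 5 syllables


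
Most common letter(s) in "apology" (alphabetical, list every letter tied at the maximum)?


Word: "apology"
Letter counts:
  'a': 1
  'g': 1
  'l': 1
  'o': 2
  'p': 1
  'y': 1
Maximum count = 2
Most frequent = 'o' (2 times each)


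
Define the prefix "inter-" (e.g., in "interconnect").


Prefix: inter-
Example: interconnect (inter- + connect)
Meaning = between


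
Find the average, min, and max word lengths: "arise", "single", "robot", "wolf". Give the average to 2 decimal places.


Lengths: "arise"=5, "single"=6, "robot"=5, "wolf"=4
Sum = 20, Count = 4
Average = 20/4 = 5.00
= avg=5.00, min=4, max=6


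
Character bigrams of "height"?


Word: "height" (length 6)
Number of bigrams = 6 - 2 + 1 = 5
  Position 0: "he"
  Position 1: "ei"
  Position 2: "ig"
  Position 3: "gh"
  Position 4: "ht"
Bigrams = "he", "ei", "ig", "gh", "ht"


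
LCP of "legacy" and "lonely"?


Word 1: "legacy"
Word 2: "lonely"
Comparing from start:
  Pos 0: 'l' == 'l'
  Pos 1: 'e' != 'o' (stop)
LCP = "l" (length 1)


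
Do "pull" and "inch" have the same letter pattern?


Pattern of "pull": [0, 1, 2, 2]
Pattern of "inch": [0, 1, 2, 3]
Patterns do not match
Same pattern = No


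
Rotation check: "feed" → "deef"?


Word: "feed", Candidate: "deef"
Method: check if candidate is substring of word+word
"feedfeed" contains "deef"? No
Is rotation = No


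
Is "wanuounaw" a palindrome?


Word: "wanuounaw"
Reversed: "wanuounaw"
Forward == Backward? wanuounaw == wanuounaw
Palindrome = Yes


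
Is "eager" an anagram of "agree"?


Word 1: "agree" → sorted: aeegr
Word 2: "eager" → sorted: aeegr
Same letters? aeegr == aeegr
Anagram = Yes


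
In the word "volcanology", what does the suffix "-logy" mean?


Suffix: -logy
Example: volcanology = volcano + -logy
Meaning = study of


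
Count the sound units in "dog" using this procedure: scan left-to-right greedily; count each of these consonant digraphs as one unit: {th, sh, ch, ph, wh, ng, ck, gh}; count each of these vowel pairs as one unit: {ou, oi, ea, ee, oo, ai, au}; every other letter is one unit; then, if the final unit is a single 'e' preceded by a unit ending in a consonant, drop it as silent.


Word: "dog" (3 letters)
Left-to-right scan:
  1. 'd' (letter)
  2. 'o' (letter)
  3. 'g' (letter)
Units from scan: 3
Sound units = 3 units


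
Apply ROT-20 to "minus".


Word: "minus"
Shift: 20
Each letter → (letter + shift) mod 26:
  'm' (12) + 20 = 6 → 'g'
  'i' (8) + 20 = 2 → 'c'
  'n' (13) + 20 = 7 → 'h'
  'u' (20) + 20 = 14 → 'o'
  's' (18) + 20 = 12 → 'm'
Result = "gchom"


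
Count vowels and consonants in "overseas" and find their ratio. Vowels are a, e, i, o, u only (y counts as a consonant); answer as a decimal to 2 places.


Word: "overseas"
Vowels (a,e,i,o,u): 4
Consonants: 4
Ratio = 4/4
= 1.00


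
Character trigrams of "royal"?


Word: "royal" (length 5)
Number of trigrams = 5 - 3 + 1 = 3
  Position 0: "roy"
  Position 1: "oya"
  Position 2: "yal"
Trigrams = "roy", "oya", "yal"


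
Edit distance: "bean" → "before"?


Word 1: "bean" (length 4)
Word 2: "before" (length 6)
One optimal edit sequence (insert/delete/substitute each cost 1):
  1. keep 'b'
  2. keep 'e'
  3. insert 'f'  (+1)
  4. insert 'o'  (+1)
  5. substitute 'a' -> 'r'  (+1)
  6. substitute 'n' -> 'e'  (+1)
Total edit operations: 4
Edit distance = 4


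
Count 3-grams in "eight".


Word: "eight" (length 5)
Number of 3-grams = length - 3 + 1 = 5 - 3 + 1
= 3


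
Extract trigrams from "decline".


Word: "decline" (length 7)
Number of trigrams = 7 - 3 + 1 = 5
  Position 0: "dec"
  Position 1: "ecl"
  Position 2: "cli"
  Position 3: "lin"
  Position 4: "ine"
Trigrams = "dec", "ecl", "cli", "lin", "ine"


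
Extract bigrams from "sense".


Word: "sense" (length 5)
Number of bigrams = 5 - 2 + 1 = 4
  Position 0: "se"
  Position 1: "en"
  Position 2: "ns"
  Position 3: "se"
Bigrams = "se", "en", "ns", "se"


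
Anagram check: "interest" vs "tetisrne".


Word 1: "interest" → sorted: eeinrstt
Word 2: "tetisrne" → sorted: eeinrstt
Same letters? eeinrstt == eeinrstt
Anagram = Yes


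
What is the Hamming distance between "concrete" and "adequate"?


Comparing character by character (same length = 8):
  Pos 0: 'c' vs 'a' !=
  Pos 1: 'o' vs 'd' !=
  Pos 2: 'n' vs 'e' !=
  Pos 3: 'c' vs 'q' !=
  Pos 4: 'r' vs 'u' !=
  Pos 5: 'e' vs 'a' !=
  Pos 6: 't' vs 't' =
  Pos 7: 'e' vs 'e' =
Hamming distance = 6


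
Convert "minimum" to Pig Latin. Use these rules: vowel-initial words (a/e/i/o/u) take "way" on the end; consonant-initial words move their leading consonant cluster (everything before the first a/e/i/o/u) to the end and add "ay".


Word: "minimum"
Starts with consonant(s) → move to end, add 'ay'
Consonant cluster: "m"
Pig Latin = "inimummay"


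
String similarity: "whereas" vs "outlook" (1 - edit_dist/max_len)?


Word 1: "whereas" (length 7)
Word 2: "outlook" (length 7)
One optimal edit sequence:
  1. substitute 'w' -> 'o'  (+1)
  2. substitute 'h' -> 'u'  (+1)
  3. substitute 'e' -> 't'  (+1)
  4. substitute 'r' -> 'l'  (+1)
  5. substitute 'e' -> 'o'  (+1)
  6. substitute 'a' -> 'o'  (+1)
  7. substitute 's' -> 'k'  (+1)
Edit distance = 7
Max length = max(7, 7) = 7
Similarity = 1 - 7/7
= 0.0000


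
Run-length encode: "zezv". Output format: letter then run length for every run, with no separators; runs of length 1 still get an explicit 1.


String: "zezv"
Scanning for consecutive runs:
  'z' x 1
  'e' x 1
  'z' x 1
  'v' x 1
RLE = "z1e1z1v1"


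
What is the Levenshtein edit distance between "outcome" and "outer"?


Word 1: "outcome" (length 7)
Word 2: "outer" (length 5)
One optimal edit sequence (insert/delete/substitute each cost 1):
  1. keep 'o'
  2. keep 'u'
  3. keep 't'
  4. delete 'c'  (+1)
  5. delete 'o'  (+1)
  6. substitute 'm' -> 'e'  (+1)
  7. substitute 'e' -> 'r'  (+1)
Total edit operations: 4
Edit distance = 4


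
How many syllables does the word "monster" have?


Word: "monster"
Syllable breakdown: mon-ster
Counting: 2 parts
= 2 syllables


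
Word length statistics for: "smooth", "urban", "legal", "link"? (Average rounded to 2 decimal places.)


Lengths: "smooth"=6, "urban"=5, "legal"=5, "link"=4
Sum = 20, Count = 4
Average = 20/4 = 5.00
= avg=5.00, min=4, max=6


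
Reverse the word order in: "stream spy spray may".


Original: "stream spy spray may"
Words (1..n): stream | spy | spray | may
Reversed (n..1): may | spray | spy | stream
Result = "may spray spy stream"


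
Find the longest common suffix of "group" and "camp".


Word 1: "group"
Word 2: "camp"
Comparing from end:
  Pos -1: 'p' == 'p'
  Pos -2: 'u' != 'm' (stop)
LCS = "p" (length 1)
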